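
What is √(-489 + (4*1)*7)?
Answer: I*√461 ≈ 21.471*I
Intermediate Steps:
√(-489 + (4*1)*7) = √(-489 + 4*7) = √(-489 + 28) = √(-461) = I*√461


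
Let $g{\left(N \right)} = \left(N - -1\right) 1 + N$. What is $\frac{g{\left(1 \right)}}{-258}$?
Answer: $- \frac{1}{86} \approx -0.011628$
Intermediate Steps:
$g{\left(N \right)} = 1 + 2 N$ ($g{\left(N \right)} = \left(N + 1\right) 1 + N = \left(1 + N\right) 1 + N = \left(1 + N\right) + N = 1 + 2 N$)
$\frac{g{\left(1 \right)}}{-258} = \frac{1 + 2 \cdot 1}{-258} = \left(1 + 2\right) \left(- \frac{1}{258}\right) = 3 \left(- \frac{1}{258}\right) = - \frac{1}{86}$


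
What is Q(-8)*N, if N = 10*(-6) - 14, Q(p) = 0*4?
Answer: 0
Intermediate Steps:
Q(p) = 0
N = -74 (N = -60 - 14 = -74)
Q(-8)*N = 0*(-74) = 0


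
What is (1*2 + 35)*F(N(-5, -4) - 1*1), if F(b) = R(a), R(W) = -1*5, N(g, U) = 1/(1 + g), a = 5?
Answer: -185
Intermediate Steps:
R(W) = -5
F(b) = -5
(1*2 + 35)*F(N(-5, -4) - 1*1) = (1*2 + 35)*(-5) = (2 + 35)*(-5) = 37*(-5) = -185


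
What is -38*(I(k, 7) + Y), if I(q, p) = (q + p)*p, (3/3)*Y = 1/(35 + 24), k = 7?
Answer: -219754/59 ≈ -3724.6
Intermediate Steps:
Y = 1/59 (Y = 1/(35 + 24) = 1/59 ≈ 0.016949)
I(q, p) = p*(p + q) (I(q, p) = (p + q)*p = p*(p + q))
-38*(I(k, 7) + Y) = -38*(7*(7 + 7) + 1/59) = -38*(7*14 + 1/59) = -38*(98 + 1/59) = -38*5783/59 = -219754/59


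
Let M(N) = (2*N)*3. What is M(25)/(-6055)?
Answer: -30/1211 ≈ -0.024773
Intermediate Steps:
M(N) = 6*N
M(25)/(-6055) = (6*25)/(-6055) = 150*(-1/6055) = -30/1211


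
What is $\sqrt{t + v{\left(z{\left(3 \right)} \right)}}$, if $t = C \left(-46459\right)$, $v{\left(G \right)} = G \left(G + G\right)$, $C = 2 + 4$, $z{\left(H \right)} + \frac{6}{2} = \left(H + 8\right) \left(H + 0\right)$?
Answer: $i \sqrt{276954} \approx 526.26 i$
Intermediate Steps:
$z{\left(H \right)} = -3 + H \left(8 + H\right)$ ($z{\left(H \right)} = -3 + \left(H + 8\right) \left(H + 0\right) = -3 + \left(8 + H\right) H = -3 + H \left(8 + H\right)$)
$C = 6$
$v{\left(G \right)} = 2 G^{2}$ ($v{\left(G \right)} = G 2 G = 2 G^{2}$)
$t = -278754$ ($t = 6 \left(-46459\right) = -278754$)
$\sqrt{t + v{\left(z{\left(3 \right)} \right)}} = \sqrt{-278754 + 2 \left(-3 + 3^{2} + 8 \cdot 3\right)^{2}} = \sqrt{-278754 + 2 \left(-3 + 9 + 24\right)^{2}} = \sqrt{-278754 + 2 \cdot 30^{2}} = \sqrt{-278754 + 2 \cdot 900} = \sqrt{-278754 + 1800} = \sqrt{-276954} = i \sqrt{276954}$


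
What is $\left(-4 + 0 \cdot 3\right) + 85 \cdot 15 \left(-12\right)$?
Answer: $-15304$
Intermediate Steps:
$\left(-4 + 0 \cdot 3\right) + 85 \cdot 15 \left(-12\right) = \left(-4 + 0\right) + 85 \left(-180\right) = -4 - 15300 = -15304$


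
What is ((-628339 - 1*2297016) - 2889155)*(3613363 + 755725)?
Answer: -25404105866880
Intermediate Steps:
((-628339 - 1*2297016) - 2889155)*(3613363 + 755725) = ((-628339 - 2297016) - 2889155)*4369088 = (-2925355 - 2889155)*4369088 = -5814510*4369088 = -25404105866880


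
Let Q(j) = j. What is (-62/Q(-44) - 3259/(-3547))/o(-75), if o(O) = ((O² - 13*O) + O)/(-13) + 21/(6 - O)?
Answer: -63760905/13740538856 ≈ -0.0046403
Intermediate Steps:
o(O) = 21/(6 - O) - O²/13 + 12*O/13 (o(O) = (O² - 12*O)*(-1/13) + 21/(6 - O) = (-O²/13 + 12*O/13) + 21/(6 - O) = 21/(6 - O) - O²/13 + 12*O/13)
(-62/Q(-44) - 3259/(-3547))/o(-75) = (-62/(-44) - 3259/(-3547))/(((-273 - 1*(-75)³ - 72*(-75) + 18*(-75)²)/(13*(-6 - 75)))) = (-62*(-1/44) - 3259*(-1/3547))/(((1/13)*(-273 - 1*(-421875) + 5400 + 18*5625)/(-81))) = (31/22 + 3259/3547)/(((1/13)*(-1/81)*(-273 + 421875 + 5400 + 101250))) = 181655/(78034*(((1/13)*(-1/81)*528252))) = 181655/(78034*(-176084/351)) = (181655/78034)*(-351/176084) = -63760905/13740538856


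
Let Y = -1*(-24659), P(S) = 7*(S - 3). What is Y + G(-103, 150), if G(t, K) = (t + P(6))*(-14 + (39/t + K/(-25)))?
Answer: 2711995/103 ≈ 26330.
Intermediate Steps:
P(S) = -21 + 7*S (P(S) = 7*(-3 + S) = -21 + 7*S)
G(t, K) = (21 + t)*(-14 + 39/t - K/25) (G(t, K) = (t + (-21 + 7*6))*(-14 + (39/t + K/(-25))) = (t + (-21 + 42))*(-14 + (39/t + K*(-1/25))) = (t + 21)*(-14 + (39/t - K/25)) = (21 + t)*(-14 + 39/t - K/25))
Y = 24659
Y + G(-103, 150) = 24659 + (1/25)*(20475 - 1*(-103)*(6375 + 21*150 + 350*(-103) + 150*(-103)))/(-103) = 24659 + (1/25)*(-1/103)*(20475 - 1*(-103)*(6375 + 3150 - 36050 - 15450)) = 24659 + (1/25)*(-1/103)*(20475 - 1*(-103)*(-41975)) = 24659 + (1/25)*(-1/103)*(20475 - 4323425) = 24659 + (1/25)*(-1/103)*(-4302950) = 24659 + 172118/103 = 2711995/103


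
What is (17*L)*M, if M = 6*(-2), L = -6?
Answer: 1224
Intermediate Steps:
M = -12
(17*L)*M = (17*(-6))*(-12) = -102*(-12) = 1224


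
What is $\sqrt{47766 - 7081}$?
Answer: $\sqrt{40685} \approx 201.71$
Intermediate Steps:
$\sqrt{47766 - 7081} = \sqrt{40685}$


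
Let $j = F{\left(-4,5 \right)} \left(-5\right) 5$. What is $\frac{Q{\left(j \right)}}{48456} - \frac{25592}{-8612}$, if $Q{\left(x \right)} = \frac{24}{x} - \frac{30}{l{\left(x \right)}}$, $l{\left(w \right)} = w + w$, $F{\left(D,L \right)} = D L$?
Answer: $\frac{17223418153}{5795876000} \approx 2.9717$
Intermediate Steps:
$l{\left(w \right)} = 2 w$
$j = 500$ ($j = \left(-4\right) 5 \left(-5\right) 5 = \left(-20\right) \left(-5\right) 5 = 100 \cdot 5 = 500$)
$Q{\left(x \right)} = \frac{9}{x}$ ($Q{\left(x \right)} = \frac{24}{x} - \frac{30}{2 x} = \frac{24}{x} - 30 \frac{1}{2 x} = \frac{24}{x} - \frac{15}{x} = \frac{9}{x}$)
$\frac{Q{\left(j \right)}}{48456} - \frac{25592}{-8612} = \frac{9 \cdot \frac{1}{500}}{48456} - \frac{25592}{-8612} = 9 \cdot \frac{1}{500} \cdot \frac{1}{48456} - - \frac{6398}{2153} = \frac{9}{500} \cdot \frac{1}{48456} + \frac{6398}{2153} = \frac{1}{2692000} + \frac{6398}{2153} = \frac{17223418153}{5795876000}$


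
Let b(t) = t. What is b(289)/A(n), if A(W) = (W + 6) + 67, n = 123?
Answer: 289/196 ≈ 1.4745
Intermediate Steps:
A(W) = 73 + W (A(W) = (6 + W) + 67 = 73 + W)
b(289)/A(n) = 289/(73 + 123) = 289/196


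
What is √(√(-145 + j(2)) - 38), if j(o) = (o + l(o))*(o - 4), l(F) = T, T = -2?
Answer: √(-38 + I*√145) ≈ 0.96495 + 6.2395*I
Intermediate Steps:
l(F) = -2
j(o) = (-4 + o)*(-2 + o) (j(o) = (o - 2)*(o - 4) = (-2 + o)*(-4 + o) = (-4 + o)*(-2 + o))
√(√(-145 + j(2)) - 38) = √(√(-145 + (8 + 2² - 6*2)) - 38) = √(√(-145 + (8 + 4 - 12)) - 38) = √(√(-145 + 0) - 38) = √(√(-145) - 38) = √(I*√145 - 38) = √(-38 + I*√145)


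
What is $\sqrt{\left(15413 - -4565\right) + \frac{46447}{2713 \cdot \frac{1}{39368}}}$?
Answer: $\frac{\sqrt{5107835122530}}{2713} \approx 833.04$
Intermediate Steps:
$\sqrt{\left(15413 - -4565\right) + \frac{46447}{2713 \cdot \frac{1}{39368}}} = \sqrt{\left(15413 + 4565\right) + \frac{46447}{2713 \cdot \frac{1}{39368}}} = \sqrt{19978 + \frac{46447}{\frac{2713}{39368}}} = \sqrt{19978 + 46447 \cdot \frac{39368}{2713}} = \sqrt{19978 + \frac{1828525496}{2713}} = \sqrt{\frac{1882725810}{2713}} = \frac{\sqrt{5107835122530}}{2713}$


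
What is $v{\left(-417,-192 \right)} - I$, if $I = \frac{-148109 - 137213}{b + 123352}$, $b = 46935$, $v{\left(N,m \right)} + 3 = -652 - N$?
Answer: $- \frac{40242984}{170287} \approx -236.32$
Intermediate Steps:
$v{\left(N,m \right)} = -655 - N$ ($v{\left(N,m \right)} = -3 - \left(652 + N\right) = -655 - N$)
$I = - \frac{285322}{170287}$ ($I = \frac{-148109 - 137213}{46935 + 123352} = - \frac{285322}{170287} \approx -1.6755$)
$v{\left(-417,-192 \right)} - I = \left(-655 - -417\right) - - \frac{285322}{170287} = \left(-655 + 417\right) + \frac{285322}{170287} = -238 + \frac{285322}{170287} = - \frac{40242984}{170287}$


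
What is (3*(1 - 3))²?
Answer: 36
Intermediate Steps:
(3*(1 - 3))² = (3*(-2))² = (-6)² = 36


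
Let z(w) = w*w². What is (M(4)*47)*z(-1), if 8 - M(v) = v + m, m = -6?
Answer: -470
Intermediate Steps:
M(v) = 14 - v (M(v) = 8 - (v - 6) = 8 - (-6 + v) = 8 + (6 - v) = 14 - v)
z(w) = w³
(M(4)*47)*z(-1) = ((14 - 1*4)*47)*(-1)³ = ((14 - 4)*47)*(-1) = (10*47)*(-1) = 470*(-1) = -470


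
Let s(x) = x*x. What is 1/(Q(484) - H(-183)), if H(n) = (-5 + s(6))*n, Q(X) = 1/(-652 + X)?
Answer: 168/953063 ≈ 0.00017627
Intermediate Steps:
s(x) = x²
H(n) = 31*n (H(n) = (-5 + 6²)*n = (-5 + 36)*n = 31*n)
1/(Q(484) - H(-183)) = 1/(1/(-652 + 484) - 31*(-183)) = 1/(1/(-168) - 1*(-5673)) = 1/(-1/168 + 5673) = 1/(953063/168) = 168/953063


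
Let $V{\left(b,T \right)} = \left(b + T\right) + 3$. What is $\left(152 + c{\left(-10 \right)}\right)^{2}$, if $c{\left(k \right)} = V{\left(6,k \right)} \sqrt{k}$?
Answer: $\left(152 - i \sqrt{10}\right)^{2} \approx 23094.0 - 961.33 i$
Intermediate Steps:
$V{\left(b,T \right)} = 3 + T + b$ ($V{\left(b,T \right)} = \left(T + b\right) + 3 = 3 + T + b$)
$c{\left(k \right)} = \sqrt{k} \left(9 + k\right)$ ($c{\left(k \right)} = \left(3 + k + 6\right) \sqrt{k} = \left(9 + k\right) \sqrt{k} = \sqrt{k} \left(9 + k\right)$)
$\left(152 + c{\left(-10 \right)}\right)^{2} = \left(152 + \sqrt{-10} \left(9 - 10\right)\right)^{2} = \left(152 + i \sqrt{10} \left(-1\right)\right)^{2} = \left(152 - i \sqrt{10}\right)^{2}$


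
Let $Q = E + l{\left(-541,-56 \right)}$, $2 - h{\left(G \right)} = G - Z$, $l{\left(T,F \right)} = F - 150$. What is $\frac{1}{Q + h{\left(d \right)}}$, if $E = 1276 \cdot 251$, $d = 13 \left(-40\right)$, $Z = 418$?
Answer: $\frac{1}{321010} \approx 3.1152 \cdot 10^{-6}$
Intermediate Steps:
$l{\left(T,F \right)} = -150 + F$ ($l{\left(T,F \right)} = F - 150 = -150 + F$)
$d = -520$
$E = 320276$
$h{\left(G \right)} = 420 - G$ ($h{\left(G \right)} = 2 - \left(G - 418\right) = 2 - \left(-418 + G\right) = 420 - G$)
$Q = 320070$ ($Q = 320276 - 206 = 320070$)
$\frac{1}{Q + h{\left(d \right)}} = \frac{1}{320070 + \left(420 - -520\right)} = \frac{1}{320070 + \left(420 + 520\right)} = \frac{1}{320070 + 940} = \frac{1}{321010}$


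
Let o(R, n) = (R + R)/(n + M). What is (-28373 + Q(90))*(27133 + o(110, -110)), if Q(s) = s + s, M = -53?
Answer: -124682386587/163 ≈ -7.6492e+8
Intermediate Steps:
Q(s) = 2*s
o(R, n) = 2*R/(-53 + n) (o(R, n) = (R + R)/(n - 53) = (2*R)/(-53 + n) = 2*R/(-53 + n))
(-28373 + Q(90))*(27133 + o(110, -110)) = (-28373 + 2*90)*(27133 + 2*110/(-53 - 110)) = (-28373 + 180)*(27133 + 2*110/(-163)) = -28193*(27133 + 2*110*(-1/163)) = -28193*(27133 - 220/163) = -28193*4422459/163 = -124682386587/163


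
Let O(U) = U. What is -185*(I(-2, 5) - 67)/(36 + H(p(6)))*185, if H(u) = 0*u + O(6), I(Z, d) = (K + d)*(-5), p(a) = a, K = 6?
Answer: 2087725/21 ≈ 99416.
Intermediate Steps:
I(Z, d) = -30 - 5*d (I(Z, d) = (6 + d)*(-5) = -30 - 5*d)
H(u) = 6 (H(u) = 0*u + 6 = 0 + 6 = 6)
-185*(I(-2, 5) - 67)/(36 + H(p(6)))*185 = -185*((-30 - 5*5) - 67)/(36 + 6)*185 = -185*((-30 - 25) - 67)/42*185 = -185*(-55 - 67)/42*185 = -(-22570)/42*185 = -185*(-61/21)*185 = (11285/21)*185 = 2087725/21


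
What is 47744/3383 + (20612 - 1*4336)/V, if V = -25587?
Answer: 1166564020/86560821 ≈ 13.477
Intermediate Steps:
47744/3383 + (20612 - 1*4336)/V = 47744/3383 + (20612 - 1*4336)/(-25587) = 47744*(1/3383) + (20612 - 4336)*(-1/25587) = 47744/3383 + 16276*(-1/25587) = 47744/3383 - 16276/25587 = 1166564020/86560821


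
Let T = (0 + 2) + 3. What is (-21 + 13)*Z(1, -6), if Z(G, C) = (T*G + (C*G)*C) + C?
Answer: -280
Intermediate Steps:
T = 5 (T = 2 + 3 = 5)
Z(G, C) = C + 5*G + G*C² (Z(G, C) = (5*G + (C*G)*C) + C = (5*G + G*C²) + C = C + 5*G + G*C²)
(-21 + 13)*Z(1, -6) = (-21 + 13)*(-6 + 5*1 + 1*(-6)²) = -8*(-6 + 5 + 1*36) = -8*(-6 + 5 + 36) = -8*35 = -280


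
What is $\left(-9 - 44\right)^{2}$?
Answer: $2809$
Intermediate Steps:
$\left(-9 - 44\right)^{2} = \left(-53\right)^{2} = 2809$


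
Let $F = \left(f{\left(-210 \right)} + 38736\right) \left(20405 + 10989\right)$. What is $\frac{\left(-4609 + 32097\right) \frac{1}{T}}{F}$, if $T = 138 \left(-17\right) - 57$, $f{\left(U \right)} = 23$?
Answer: $- \frac{13744}{1461985255269} \approx -9.4009 \cdot 10^{-9}$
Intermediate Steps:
$T = -2403$ ($T = -2346 - 57 = -2403$)
$F = 1216800046$ ($F = \left(23 + 38736\right) \left(20405 + 10989\right) = 38759 \cdot 31394 = 1216800046$)
$\frac{\left(-4609 + 32097\right) \frac{1}{T}}{F} = \frac{\left(-4609 + 32097\right) \frac{1}{-2403}}{1216800046} = 27488 \left(- \frac{1}{2403}\right) \frac{1}{1216800046} = \left(- \frac{27488}{2403}\right) \frac{1}{1216800046} = - \frac{13744}{1461985255269}$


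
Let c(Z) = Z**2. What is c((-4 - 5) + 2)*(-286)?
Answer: -14014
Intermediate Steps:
c((-4 - 5) + 2)*(-286) = ((-4 - 5) + 2)**2*(-286) = (-9 + 2)**2*(-286) = (-7)**2*(-286) = 49*(-286) = -14014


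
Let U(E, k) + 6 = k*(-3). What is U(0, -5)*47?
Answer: 423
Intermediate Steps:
U(E, k) = -6 - 3*k (U(E, k) = -6 + k*(-3) = -6 - 3*k)
U(0, -5)*47 = (-6 - 3*(-5))*47 = (-6 + 15)*47 = 9*47 = 423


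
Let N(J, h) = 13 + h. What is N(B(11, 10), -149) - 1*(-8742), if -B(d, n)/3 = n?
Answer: 8606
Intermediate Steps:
B(d, n) = -3*n
N(B(11, 10), -149) - 1*(-8742) = (13 - 149) - 1*(-8742) = -136 + 8742 = 8606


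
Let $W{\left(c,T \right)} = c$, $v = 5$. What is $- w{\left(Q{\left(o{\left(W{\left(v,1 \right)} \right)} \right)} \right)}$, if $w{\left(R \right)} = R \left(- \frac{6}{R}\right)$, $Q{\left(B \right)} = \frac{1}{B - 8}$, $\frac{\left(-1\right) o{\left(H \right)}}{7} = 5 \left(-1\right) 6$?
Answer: $6$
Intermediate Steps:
$o{\left(H \right)} = 210$ ($o{\left(H \right)} = - 7 \cdot 5 \left(-1\right) 6 = - 7 \left(\left(-5\right) 6\right) = \left(-7\right) \left(-30\right) = 210$)
$Q{\left(B \right)} = \frac{1}{-8 + B}$
$w{\left(R \right)} = -6$
$- w{\left(Q{\left(o{\left(W{\left(v,1 \right)} \right)} \right)} \right)} = \left(-1\right) \left(-6\right) = 6$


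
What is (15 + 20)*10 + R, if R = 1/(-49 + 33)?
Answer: 5599/16 ≈ 349.94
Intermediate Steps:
R = -1/16 (R = 1/(-16) = -1/16 ≈ -0.062500)
(15 + 20)*10 + R = (15 + 20)*10 - 1/16 = 35*10 - 1/16 = 350 - 1/16 = 5599/16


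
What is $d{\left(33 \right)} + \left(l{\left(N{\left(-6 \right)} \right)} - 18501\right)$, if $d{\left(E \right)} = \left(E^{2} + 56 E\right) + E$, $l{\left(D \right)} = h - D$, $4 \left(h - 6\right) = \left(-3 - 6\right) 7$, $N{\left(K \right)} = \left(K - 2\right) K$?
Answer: $- \frac{62355}{4} \approx -15589.0$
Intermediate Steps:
$N{\left(K \right)} = K \left(-2 + K\right)$ ($N{\left(K \right)} = \left(-2 + K\right) K = K \left(-2 + K\right)$)
$h = - \frac{39}{4}$ ($h = 6 + \frac{\left(-3 - 6\right) 7}{4} = 6 + \frac{\left(-9\right) 7}{4} = 6 + \frac{1}{4} \left(-63\right) = 6 - \frac{63}{4} = - \frac{39}{4} \approx -9.75$)
$l{\left(D \right)} = - \frac{39}{4} - D$
$d{\left(E \right)} = E^{2} + 57 E$
$d{\left(33 \right)} + \left(l{\left(N{\left(-6 \right)} \right)} - 18501\right) = 33 \left(57 + 33\right) - \left(\frac{74043}{4} - 6 \left(-2 - 6\right)\right) = 33 \cdot 90 - \left(\frac{74043}{4} + 48\right) = 2970 - \frac{74235}{4} = - \frac{62355}{4}$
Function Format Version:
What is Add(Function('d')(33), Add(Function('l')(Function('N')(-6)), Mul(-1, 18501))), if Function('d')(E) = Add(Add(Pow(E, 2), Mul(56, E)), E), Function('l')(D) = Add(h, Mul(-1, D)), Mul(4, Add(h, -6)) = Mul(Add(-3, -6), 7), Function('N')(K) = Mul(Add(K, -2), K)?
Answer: Rational(-62355, 4) ≈ -15589.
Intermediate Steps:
Function('N')(K) = Mul(K, Add(-2, K)) (Function('N')(K) = Mul(Add(-2, K), K) = Mul(K, Add(-2, K)))
h = Rational(-39, 4) (h = Add(6, Mul(Rational(1, 4), Mul(Add(-3, -6), 7))) = Add(6, Mul(Rational(1, 4), Mul(-9, 7))) = Add(6, Mul(Rational(1, 4), -63)) = Add(6, Rational(-63, 4)) = Rational(-39, 4) ≈ -9.7500)
Function('l')(D) = Add(Rational(-39, 4), Mul(-1, D))
Function('d')(E) = Add(Pow(E, 2), Mul(57, E))
Add(Function('d')(33), Add(Function('l')(Function('N')(-6)), Mul(-1, 18501))) = Add(Mul(33, Add(57, 33)), Add(Add(Rational(-39, 4), Mul(-1, Mul(-6, Add(-2, -6)))), Mul(-1, 18501))) = Add(Mul(33, 90), Add(Add(Rational(-39, 4), Mul(-1, Mul(-6, -8))), -18501)) = Add(2970, Add(Add(Rational(-39, 4), Mul(-1, 48)), -18501)) = Add(2970, Add(Add(Rational(-39, 4), -48), -18501)) = Add(2970, Add(Rational(-231, 4), -18501)) = Add(2970, Rational(-74235, 4)) = Rational(-62355, 4)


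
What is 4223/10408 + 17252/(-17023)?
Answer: -107670687/177175384 ≈ -0.60771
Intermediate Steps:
4223/10408 + 17252/(-17023) = 4223*(1/10408) + 17252*(-1/17023) = 4223/10408 - 17252/17023 = -107670687/177175384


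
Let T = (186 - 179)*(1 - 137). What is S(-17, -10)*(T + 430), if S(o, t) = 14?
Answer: -7308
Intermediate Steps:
T = -952 (T = 7*(-136) = -952)
S(-17, -10)*(T + 430) = 14*(-952 + 430) = 14*(-522) = -7308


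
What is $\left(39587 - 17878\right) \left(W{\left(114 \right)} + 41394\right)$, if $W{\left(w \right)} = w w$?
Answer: $1180752510$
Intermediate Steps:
$W{\left(w \right)} = w^{2}$
$\left(39587 - 17878\right) \left(W{\left(114 \right)} + 41394\right) = \left(39587 - 17878\right) \left(114^{2} + 41394\right) = 21709 \left(12996 + 41394\right) = 21709 \cdot 54390 = 1180752510$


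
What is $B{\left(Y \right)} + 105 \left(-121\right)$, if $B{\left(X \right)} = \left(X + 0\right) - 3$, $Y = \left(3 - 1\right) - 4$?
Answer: $-12710$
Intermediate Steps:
$Y = -2$ ($Y = 2 - 4 = -2$)
$B{\left(X \right)} = -3 + X$ ($B{\left(X \right)} = X - 3 = -3 + X$)
$B{\left(Y \right)} + 105 \left(-121\right) = \left(-3 - 2\right) + 105 \left(-121\right) = -5 - 12705 = -12710$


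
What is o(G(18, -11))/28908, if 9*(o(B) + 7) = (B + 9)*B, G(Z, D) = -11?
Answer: -41/260172 ≈ -0.00015759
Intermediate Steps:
o(B) = -7 + B*(9 + B)/9 (o(B) = -7 + ((B + 9)*B)/9 = -7 + ((9 + B)*B)/9 = -7 + (B*(9 + B))/9 = -7 + B*(9 + B)/9)
o(G(18, -11))/28908 = (-7 - 11 + (⅑)*(-11)²)/28908 = (-7 - 11 + (⅑)*121)*(1/28908) = (-7 - 11 + 121/9)*(1/28908) = -41/9*1/28908 = -41/260172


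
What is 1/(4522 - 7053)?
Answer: -1/2531 ≈ -0.00039510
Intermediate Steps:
1/(4522 - 7053) = 1/(-2531) = -1/2531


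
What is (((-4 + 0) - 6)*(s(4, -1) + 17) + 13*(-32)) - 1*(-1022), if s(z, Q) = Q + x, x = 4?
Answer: 406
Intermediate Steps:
s(z, Q) = 4 + Q (s(z, Q) = Q + 4 = 4 + Q)
(((-4 + 0) - 6)*(s(4, -1) + 17) + 13*(-32)) - 1*(-1022) = (((-4 + 0) - 6)*((4 - 1) + 17) + 13*(-32)) - 1*(-1022) = ((-4 - 6)*(3 + 17) - 416) + 1022 = (-10*20 - 416) + 1022 = (-200 - 416) + 1022 = -616 + 1022 = 406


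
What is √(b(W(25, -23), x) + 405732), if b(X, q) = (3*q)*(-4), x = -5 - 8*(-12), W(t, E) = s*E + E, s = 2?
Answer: 12*√2810 ≈ 636.11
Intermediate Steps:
W(t, E) = 3*E (W(t, E) = 2*E + E = 3*E)
x = 91 (x = -5 + 96 = 91)
b(X, q) = -12*q
√(b(W(25, -23), x) + 405732) = √(-12*91 + 405732) = √(-1092 + 405732) = √404640 = 12*√2810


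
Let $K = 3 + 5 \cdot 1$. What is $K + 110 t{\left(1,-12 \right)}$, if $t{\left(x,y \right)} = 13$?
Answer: $1438$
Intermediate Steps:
$K = 8$ ($K = 3 + 5 = 8$)
$K + 110 t{\left(1,-12 \right)} = 8 + 110 \cdot 13 = 8 + 1430 = 1438$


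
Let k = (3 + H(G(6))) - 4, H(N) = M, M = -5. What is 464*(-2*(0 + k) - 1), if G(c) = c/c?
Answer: 5104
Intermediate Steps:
G(c) = 1
H(N) = -5
k = -6 (k = (3 - 5) - 4 = -2 - 4 = -6)
464*(-2*(0 + k) - 1) = 464*(-2*(0 - 6) - 1) = 464*(-2*(-6) - 1) = 464*(12 - 1) = 464*11 = 5104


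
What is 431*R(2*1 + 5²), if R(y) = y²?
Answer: 314199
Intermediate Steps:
431*R(2*1 + 5²) = 431*(2*1 + 5²)² = 431*(2 + 25)² = 431*27² = 431*729 = 314199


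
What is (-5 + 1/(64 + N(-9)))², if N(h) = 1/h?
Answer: 8213956/330625 ≈ 24.844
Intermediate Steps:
N(h) = 1/h
(-5 + 1/(64 + N(-9)))² = (-5 + 1/(64 + 1/(-9)))² = (-5 + 1/(64 - ⅑))² = (-5 + 1/(575/9))² = (-5 + 9/575)² = (-2866/575)² = 8213956/330625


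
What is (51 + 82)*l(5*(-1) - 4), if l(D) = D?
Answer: -1197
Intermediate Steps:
(51 + 82)*l(5*(-1) - 4) = (51 + 82)*(5*(-1) - 4) = 133*(-5 - 4) = 133*(-9) = -1197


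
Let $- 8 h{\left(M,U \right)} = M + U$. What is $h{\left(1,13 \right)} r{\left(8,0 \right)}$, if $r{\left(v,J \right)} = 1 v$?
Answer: $-14$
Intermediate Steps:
$r{\left(v,J \right)} = v$
$h{\left(M,U \right)} = - \frac{M}{8} - \frac{U}{8}$ ($h{\left(M,U \right)} = - \frac{M + U}{8} = - \frac{M}{8} - \frac{U}{8}$)
$h{\left(1,13 \right)} r{\left(8,0 \right)} = \left(\left(- \frac{1}{8}\right) 1 - \frac{13}{8}\right) 8 = \left(- \frac{1}{8} - \frac{13}{8}\right) 8 = \left(- \frac{7}{4}\right) 8 = -14$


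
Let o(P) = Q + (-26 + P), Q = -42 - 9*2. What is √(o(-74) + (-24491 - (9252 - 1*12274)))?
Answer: I*√21629 ≈ 147.07*I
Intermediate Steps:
Q = -60 (Q = -42 - 1*18 = -42 - 18 = -60)
o(P) = -86 + P (o(P) = -60 + (-26 + P) = -86 + P)
√(o(-74) + (-24491 - (9252 - 1*12274))) = √((-86 - 74) + (-24491 - (9252 - 1*12274))) = √(-160 + (-24491 - (9252 - 12274))) = √(-160 + (-24491 - 1*(-3022))) = √(-160 + (-24491 + 3022)) = √(-160 - 21469) = √(-21629) = I*√21629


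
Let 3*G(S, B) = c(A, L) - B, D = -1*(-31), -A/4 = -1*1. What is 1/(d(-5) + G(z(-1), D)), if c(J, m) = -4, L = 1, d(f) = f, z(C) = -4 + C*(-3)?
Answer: -3/50 ≈ -0.060000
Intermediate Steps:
z(C) = -4 - 3*C
A = 4 (A = -(-4) = -4*(-1) = 4)
D = 31
G(S, B) = -4/3 - B/3 (G(S, B) = (-4 - B)/3 = -4/3 - B/3)
1/(d(-5) + G(z(-1), D)) = 1/(-5 + (-4/3 - 1/3*31)) = 1/(-5 + (-4/3 - 31/3)) = 1/(-5 - 35/3) = 1/(-50/3) = -3/50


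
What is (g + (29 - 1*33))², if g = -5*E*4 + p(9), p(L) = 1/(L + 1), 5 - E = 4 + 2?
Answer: 25921/100 ≈ 259.21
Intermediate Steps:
E = -1 (E = 5 - (4 + 2) = 5 - 1*6 = 5 - 6 = -1)
p(L) = 1/(1 + L)
g = 201/10 (g = -5*(-1)*4 + 1/(1 + 9) = 5*4 + 1/10 = 20 + ⅒ = 201/10 ≈ 20.100)
(g + (29 - 1*33))² = (201/10 + (29 - 1*33))² = (201/10 + (29 - 33))² = (201/10 - 4)² = (161/10)² = 25921/100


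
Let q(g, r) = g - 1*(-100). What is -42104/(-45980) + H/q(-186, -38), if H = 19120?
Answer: -5759978/26015 ≈ -221.41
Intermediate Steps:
q(g, r) = 100 + g (q(g, r) = g + 100 = 100 + g)
-42104/(-45980) + H/q(-186, -38) = -42104/(-45980) + 19120/(100 - 186) = -42104*(-1/45980) + 19120/(-86) = 554/605 + 19120*(-1/86) = 554/605 - 9560/43 = -5759978/26015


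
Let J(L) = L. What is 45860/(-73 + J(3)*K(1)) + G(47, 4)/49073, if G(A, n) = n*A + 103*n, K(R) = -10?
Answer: -2250425980/5054519 ≈ -445.23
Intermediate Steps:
G(A, n) = 103*n + A*n (G(A, n) = A*n + 103*n = 103*n + A*n)
45860/(-73 + J(3)*K(1)) + G(47, 4)/49073 = 45860/(-73 + 3*(-10)) + (4*(103 + 47))/49073 = 45860/(-73 - 30) + (4*150)*(1/49073) = 45860/(-103) + 600*(1/49073) = 45860*(-1/103) + 600/49073 = -45860/103 + 600/49073 = -2250425980/5054519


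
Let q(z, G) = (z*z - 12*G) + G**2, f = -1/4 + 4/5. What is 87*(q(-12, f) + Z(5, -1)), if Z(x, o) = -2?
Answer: 4722447/400 ≈ 11806.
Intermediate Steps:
f = 11/20 (f = -1*1/4 + 4*(1/5) = -1/4 + 4/5 = 11/20 ≈ 0.55000)
q(z, G) = G**2 + z**2 - 12*G (q(z, G) = (z**2 - 12*G) + G**2 = G**2 + z**2 - 12*G)
87*(q(-12, f) + Z(5, -1)) = 87*(((11/20)**2 + (-12)**2 - 12*11/20) - 2) = 87*((121/400 + 144 - 33/5) - 2) = 87*(55081/400 - 2) = 87*(54281/400) = 4722447/400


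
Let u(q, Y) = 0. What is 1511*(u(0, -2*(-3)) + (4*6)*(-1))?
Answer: -36264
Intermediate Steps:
1511*(u(0, -2*(-3)) + (4*6)*(-1)) = 1511*(0 + (4*6)*(-1)) = 1511*(0 + 24*(-1)) = 1511*(0 - 24) = 1511*(-24) = -36264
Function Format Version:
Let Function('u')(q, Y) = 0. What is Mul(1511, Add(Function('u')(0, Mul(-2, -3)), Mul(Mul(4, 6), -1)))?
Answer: -36264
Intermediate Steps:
Mul(1511, Add(Function('u')(0, Mul(-2, -3)), Mul(Mul(4, 6), -1))) = Mul(1511, Add(0, Mul(Mul(4, 6), -1))) = Mul(1511, Add(0, Mul(24, -1))) = Mul(1511, Add(0, -24)) = Mul(1511, -24) = -36264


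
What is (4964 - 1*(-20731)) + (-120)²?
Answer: 40095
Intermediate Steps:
(4964 - 1*(-20731)) + (-120)² = (4964 + 20731) + 14400 = 25695 + 14400 = 40095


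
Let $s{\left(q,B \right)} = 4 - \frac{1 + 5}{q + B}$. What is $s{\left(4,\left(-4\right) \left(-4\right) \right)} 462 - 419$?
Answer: $\frac{6452}{5} \approx 1290.4$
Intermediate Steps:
$s{\left(q,B \right)} = 4 - \frac{6}{B + q}$
$s{\left(4,\left(-4\right) \left(-4\right) \right)} 462 - 419 = \frac{2 \left(-3 + 2 \left(\left(-4\right) \left(-4\right)\right) + 2 \cdot 4\right)}{\left(-4\right) \left(-4\right) + 4} \cdot 462 - 419 = \frac{2 \left(-3 + 2 \cdot 16 + 8\right)}{16 + 4} \cdot 462 - 419 = \frac{2 \left(-3 + 32 + 8\right)}{20} \cdot 462 - 419 = 2 \cdot \frac{1}{20} \cdot 37 \cdot 462 - 419 = \frac{37}{10} \cdot 462 - 419 = \frac{8547}{5} - 419 = \frac{6452}{5}$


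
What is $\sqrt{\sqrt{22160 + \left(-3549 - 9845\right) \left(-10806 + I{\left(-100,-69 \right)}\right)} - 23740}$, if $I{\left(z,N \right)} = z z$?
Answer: $\sqrt{-23740 + 2 \sqrt{2704431}} \approx 143.01 i$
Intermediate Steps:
$I{\left(z,N \right)} = z^{2}$
$\sqrt{\sqrt{22160 + \left(-3549 - 9845\right) \left(-10806 + I{\left(-100,-69 \right)}\right)} - 23740} = \sqrt{\sqrt{22160 + \left(-3549 - 9845\right) \left(-10806 + \left(-100\right)^{2}\right)} - 23740} = \sqrt{\sqrt{22160 - 13394 \left(-10806 + 10000\right)} - 23740} = \sqrt{\sqrt{22160 - -10795564} - 23740} = \sqrt{\sqrt{22160 + 10795564} - 23740} = \sqrt{\sqrt{10817724} - 23740} = \sqrt{2 \sqrt{2704431} - 23740} = \sqrt{-23740 + 2 \sqrt{2704431}}$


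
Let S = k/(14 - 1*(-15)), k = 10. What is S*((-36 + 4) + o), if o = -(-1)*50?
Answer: 180/29 ≈ 6.2069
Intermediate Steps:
o = 50 (o = -1*(-50) = 50)
S = 10/29 (S = 10/(14 - 1*(-15)) = 10/(14 + 15) = 10/29 ≈ 0.34483)
S*((-36 + 4) + o) = 10*((-36 + 4) + 50)/29 = 10*(-32 + 50)/29 = (10/29)*18 = 180/29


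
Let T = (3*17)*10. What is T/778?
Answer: 255/389 ≈ 0.65553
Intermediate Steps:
T = 510 (T = 51*10 = 510)
T/778 = 510/778 = 510*(1/778) = 255/389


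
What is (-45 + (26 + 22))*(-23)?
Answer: -69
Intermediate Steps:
(-45 + (26 + 22))*(-23) = (-45 + 48)*(-23) = 3*(-23) = -69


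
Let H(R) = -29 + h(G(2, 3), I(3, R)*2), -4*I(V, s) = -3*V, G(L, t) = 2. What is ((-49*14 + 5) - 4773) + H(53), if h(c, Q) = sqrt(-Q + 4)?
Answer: -5483 + I*sqrt(2)/2 ≈ -5483.0 + 0.70711*I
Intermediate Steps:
I(V, s) = 3*V/4 (I(V, s) = -(-3)*V/4 = 3*V/4)
h(c, Q) = sqrt(4 - Q)
H(R) = -29 + I*sqrt(2)/2 (H(R) = -29 + sqrt(4 - (3/4)*3*2) = -29 + sqrt(4 - 9*2/4) = -29 + sqrt(4 - 1*9/2) = -29 + sqrt(4 - 9/2) = -29 + sqrt(-1/2) = -29 + I*sqrt(2)/2)
((-49*14 + 5) - 4773) + H(53) = ((-49*14 + 5) - 4773) + (-29 + I*sqrt(2)/2) = ((-686 + 5) - 4773) + (-29 + I*sqrt(2)/2) = (-681 - 4773) + (-29 + I*sqrt(2)/2) = -5454 + (-29 + I*sqrt(2)/2) = -5483 + I*sqrt(2)/2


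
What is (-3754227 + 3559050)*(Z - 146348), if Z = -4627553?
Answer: 931755675477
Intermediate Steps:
(-3754227 + 3559050)*(Z - 146348) = (-3754227 + 3559050)*(-4627553 - 146348) = -195177*(-4773901) = 931755675477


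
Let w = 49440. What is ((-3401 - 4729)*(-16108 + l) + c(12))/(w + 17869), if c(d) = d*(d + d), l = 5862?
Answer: 394788/319 ≈ 1237.6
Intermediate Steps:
c(d) = 2*d² (c(d) = d*(2*d) = 2*d²)
((-3401 - 4729)*(-16108 + l) + c(12))/(w + 17869) = ((-3401 - 4729)*(-16108 + 5862) + 2*12²)/(49440 + 17869) = (-8130*(-10246) + 2*144)/67309 = (83299980 + 288)*(1/67309) = 83300268*(1/67309) = 394788/319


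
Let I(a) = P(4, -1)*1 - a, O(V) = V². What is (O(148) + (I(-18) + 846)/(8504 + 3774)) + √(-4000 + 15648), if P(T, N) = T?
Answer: 19209870/877 + 8*√182 ≈ 22012.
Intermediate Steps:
I(a) = 4 - a (I(a) = 4*1 - a = 4 - a)
(O(148) + (I(-18) + 846)/(8504 + 3774)) + √(-4000 + 15648) = (148² + ((4 - 1*(-18)) + 846)/(8504 + 3774)) + √(-4000 + 15648) = (21904 + ((4 + 18) + 846)/12278) + √11648 = (21904 + (22 + 846)*(1/12278)) + 8*√182 = (21904 + 868*(1/12278)) + 8*√182 = (21904 + 62/877) + 8*√182 = 19209870/877 + 8*√182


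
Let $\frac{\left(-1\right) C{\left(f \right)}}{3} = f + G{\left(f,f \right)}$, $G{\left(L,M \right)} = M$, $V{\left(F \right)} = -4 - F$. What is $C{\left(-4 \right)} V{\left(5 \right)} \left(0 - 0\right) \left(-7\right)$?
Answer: $0$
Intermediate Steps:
$C{\left(f \right)} = - 6 f$ ($C{\left(f \right)} = - 3 \left(f + f\right) = - 3 \cdot 2 f = - 6 f$)
$C{\left(-4 \right)} V{\left(5 \right)} \left(0 - 0\right) \left(-7\right) = \left(-6\right) \left(-4\right) \left(-4 - 5\right) \left(0 - 0\right) \left(-7\right) = 24 \left(-4 - 5\right) \left(0 + \left(-5 + 5\right)\right) \left(-7\right) = 24 \left(- 9 \left(0 + 0\right)\right) \left(-7\right) = 24 \left(\left(-9\right) 0\right) \left(-7\right) = 24 \cdot 0 \left(-7\right) = 0 \left(-7\right) = 0$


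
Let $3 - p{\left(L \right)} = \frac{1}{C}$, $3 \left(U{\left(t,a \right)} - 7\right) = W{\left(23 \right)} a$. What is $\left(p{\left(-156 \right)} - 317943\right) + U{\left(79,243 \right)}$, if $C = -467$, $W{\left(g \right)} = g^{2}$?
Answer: $- \frac{128464227}{467} \approx -2.7508 \cdot 10^{5}$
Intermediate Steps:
$U{\left(t,a \right)} = 7 + \frac{529 a}{3}$ ($U{\left(t,a \right)} = 7 + \frac{23^{2} a}{3} = 7 + \frac{529 a}{3}$)
$p{\left(L \right)} = \frac{1402}{467}$ ($p{\left(L \right)} = 3 - \frac{1}{-467} = 3 - - \frac{1}{467} = 3 + \frac{1}{467} = \frac{1402}{467}$)
$\left(p{\left(-156 \right)} - 317943\right) + U{\left(79,243 \right)} = \left(\frac{1402}{467} - 317943\right) + \left(7 + \frac{529}{3} \cdot 243\right) = - \frac{148477979}{467} + \left(7 + 42849\right) = - \frac{148477979}{467} + 42856 = - \frac{128464227}{467}$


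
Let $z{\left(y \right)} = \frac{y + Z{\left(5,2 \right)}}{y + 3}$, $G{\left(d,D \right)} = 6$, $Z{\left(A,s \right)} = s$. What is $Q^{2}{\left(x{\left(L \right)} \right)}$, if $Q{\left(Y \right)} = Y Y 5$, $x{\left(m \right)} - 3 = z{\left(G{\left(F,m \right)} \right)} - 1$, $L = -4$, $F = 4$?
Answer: $\frac{11424400}{6561} \approx 1741.3$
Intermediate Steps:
$z{\left(y \right)} = \frac{2 + y}{3 + y}$ ($z{\left(y \right)} = \frac{y + 2}{y + 3} = \frac{2 + y}{3 + y}$)
$x{\left(m \right)} = \frac{26}{9}$ ($x{\left(m \right)} = 3 - \left(1 - \frac{2 + 6}{3 + 6}\right) = 3 - \left(1 - \frac{1}{9} \cdot 8\right) = 3 + \left(\frac{1}{9} \cdot 8 - 1\right) = 3 + \left(\frac{8}{9} - 1\right) = 3 - \frac{1}{9} = \frac{26}{9}$)
$Q{\left(Y \right)} = 5 Y^{2}$ ($Q{\left(Y \right)} = Y^{2} \cdot 5 = 5 Y^{2}$)
$Q^{2}{\left(x{\left(L \right)} \right)} = \left(5 \left(\frac{26}{9}\right)^{2}\right)^{2} = \left(5 \cdot \frac{676}{81}\right)^{2} = \left(\frac{3380}{81}\right)^{2} = \frac{11424400}{6561}$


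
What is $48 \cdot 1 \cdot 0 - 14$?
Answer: $-14$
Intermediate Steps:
$48 \cdot 1 \cdot 0 - 14 = 48 \cdot 0 - 14 = 0 - 14 = -14$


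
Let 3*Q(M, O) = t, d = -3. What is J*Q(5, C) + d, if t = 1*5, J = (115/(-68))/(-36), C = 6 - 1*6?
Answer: -21457/7344 ≈ -2.9217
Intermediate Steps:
C = 0 (C = 6 - 6 = 0)
J = 115/2448 (J = (115*(-1/68))*(-1/36) = -115/68*(-1/36) = 115/2448 ≈ 0.046977)
t = 5
Q(M, O) = 5/3 (Q(M, O) = (⅓)*5 = 5/3)
J*Q(5, C) + d = (115/2448)*(5/3) - 3 = 575/7344 - 3 = -21457/7344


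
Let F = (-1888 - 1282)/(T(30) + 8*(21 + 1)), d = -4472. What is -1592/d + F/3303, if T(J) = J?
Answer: 66815576/190176831 ≈ 0.35133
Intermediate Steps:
F = -1585/103 (F = (-1888 - 1282)/(30 + 8*(21 + 1)) = -3170/(30 + 8*22) = -3170/(30 + 176) = -3170/206 = -3170*1/206 = -1585/103 ≈ -15.388)
-1592/d + F/3303 = -1592/(-4472) - 1585/103/3303 = -1592*(-1/4472) - 1585/103*1/3303 = 199/559 - 1585/340209 = 66815576/190176831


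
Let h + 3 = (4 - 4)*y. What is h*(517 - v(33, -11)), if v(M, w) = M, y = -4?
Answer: -1452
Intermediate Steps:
h = -3 (h = -3 + (4 - 4)*(-4) = -3 + 0*(-4) = -3 + 0 = -3)
h*(517 - v(33, -11)) = -3*(517 - 1*33) = -3*(517 - 33) = -3*484 = -1452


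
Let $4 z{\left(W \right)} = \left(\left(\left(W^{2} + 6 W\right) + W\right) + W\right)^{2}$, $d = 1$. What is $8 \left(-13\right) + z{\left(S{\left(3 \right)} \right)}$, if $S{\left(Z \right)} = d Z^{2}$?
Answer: $\frac{22993}{4} \approx 5748.3$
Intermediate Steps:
$S{\left(Z \right)} = Z^{2}$ ($S{\left(Z \right)} = 1 Z^{2} = Z^{2}$)
$z{\left(W \right)} = \frac{\left(W^{2} + 8 W\right)^{2}}{4}$ ($z{\left(W \right)} = \frac{\left(\left(\left(W^{2} + 6 W\right) + W\right) + W\right)^{2}}{4} = \frac{\left(\left(W^{2} + 7 W\right) + W\right)^{2}}{4} = \frac{\left(W^{2} + 8 W\right)^{2}}{4}$)
$8 \left(-13\right) + z{\left(S{\left(3 \right)} \right)} = 8 \left(-13\right) + \frac{\left(3^{2}\right)^{2} \left(8 + 3^{2}\right)^{2}}{4} = -104 + \frac{9^{2} \left(8 + 9\right)^{2}}{4} = -104 + \frac{1}{4} \cdot 81 \cdot 17^{2} = -104 + \frac{1}{4} \cdot 81 \cdot 289 = -104 + \frac{23409}{4} = \frac{22993}{4}$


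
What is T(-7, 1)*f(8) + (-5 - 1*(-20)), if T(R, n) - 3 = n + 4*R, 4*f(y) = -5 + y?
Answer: -3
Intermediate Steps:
f(y) = -5/4 + y/4 (f(y) = (-5 + y)/4 = -5/4 + y/4)
T(R, n) = 3 + n + 4*R (T(R, n) = 3 + (n + 4*R) = 3 + n + 4*R)
T(-7, 1)*f(8) + (-5 - 1*(-20)) = (3 + 1 + 4*(-7))*(-5/4 + (1/4)*8) + (-5 - 1*(-20)) = (3 + 1 - 28)*(-5/4 + 2) + (-5 + 20) = -24*3/4 + 15 = -18 + 15 = -3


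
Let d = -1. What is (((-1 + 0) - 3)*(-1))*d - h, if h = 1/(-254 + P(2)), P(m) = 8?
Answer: -983/246 ≈ -3.9959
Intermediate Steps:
h = -1/246 (h = 1/(-254 + 8) = 1/(-246) = -1/246 ≈ -0.0040650)
(((-1 + 0) - 3)*(-1))*d - h = (((-1 + 0) - 3)*(-1))*(-1) - 1*(-1/246) = ((-1 - 3)*(-1))*(-1) + 1/246 = -4*(-1)*(-1) + 1/246 = 4*(-1) + 1/246 = -4 + 1/246 = -983/246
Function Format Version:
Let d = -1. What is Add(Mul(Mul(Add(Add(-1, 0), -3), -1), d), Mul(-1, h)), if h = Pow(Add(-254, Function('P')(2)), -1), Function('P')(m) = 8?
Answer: Rational(-983, 246) ≈ -3.9959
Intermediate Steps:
h = Rational(-1, 246) (h = Pow(Add(-254, 8), -1) = Pow(-246, -1) = Rational(-1, 246) ≈ -0.0040650)
Add(Mul(Mul(Add(Add(-1, 0), -3), -1), d), Mul(-1, h)) = Add(Mul(Mul(Add(Add(-1, 0), -3), -1), -1), Mul(-1, Rational(-1, 246))) = Add(Mul(Mul(Add(-1, -3), -1), -1), Rational(1, 246)) = Add(Mul(Mul(-4, -1), -1), Rational(1, 246)) = Add(Mul(4, -1), Rational(1, 246)) = Add(-4, Rational(1, 246)) = Rational(-983, 246)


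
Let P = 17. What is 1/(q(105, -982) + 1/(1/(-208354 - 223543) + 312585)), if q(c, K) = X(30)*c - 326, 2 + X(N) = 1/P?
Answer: -2295076903648/1215985738019959 ≈ -0.0018874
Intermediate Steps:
X(N) = -33/17 (X(N) = -2 + 1/17 = -33/17)
q(c, K) = -326 - 33*c/17 (q(c, K) = -33*c/17 - 326 = -326 - 33*c/17)
1/(q(105, -982) + 1/(1/(-208354 - 223543) + 312585)) = 1/((-326 - 33/17*105) + 1/(1/(-208354 - 223543) + 312585)) = 1/((-326 - 3465/17) + 1/(1/(-431897) + 312585)) = 1/(-9007/17 + 1/(-1/431897 + 312585)) = 1/(-9007/17 + 1/(135004523744/431897)) = 1/(-9007/17 + 431897/135004523744) = 1/(-1215985738019959/2295076903648) = -2295076903648/1215985738019959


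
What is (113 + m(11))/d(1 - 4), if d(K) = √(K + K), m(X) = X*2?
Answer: -45*I*√6/2 ≈ -55.114*I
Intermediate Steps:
m(X) = 2*X
d(K) = √2*√K (d(K) = √(2*K) = √2*√K)
(113 + m(11))/d(1 - 4) = (113 + 2*11)/((√2*√(1 - 4))) = (113 + 22)/((√2*√(-3))) = 135/(√2*(I*√3)) = 135/(I*√6) = -I*√6/6*135 = -45*I*√6/2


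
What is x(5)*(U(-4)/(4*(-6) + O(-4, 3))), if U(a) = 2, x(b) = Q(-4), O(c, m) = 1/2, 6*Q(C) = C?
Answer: 8/141 ≈ 0.056738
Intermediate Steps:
Q(C) = C/6
O(c, m) = ½
x(b) = -⅔ (x(b) = (⅙)*(-4) = -⅔)
x(5)*(U(-4)/(4*(-6) + O(-4, 3))) = -2*2/(3*(4*(-6) + ½)) = -2*2/(3*(-24 + ½)) = -2*2/(3*(-47/2)) = -(-4)*2/141 = -⅔*(-4/47) = 8/141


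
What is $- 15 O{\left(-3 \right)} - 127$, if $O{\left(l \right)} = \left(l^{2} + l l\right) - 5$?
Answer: $-322$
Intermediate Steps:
$O{\left(l \right)} = -5 + 2 l^{2}$ ($O{\left(l \right)} = \left(l^{2} + l^{2}\right) - 5 = 2 l^{2} - 5 = -5 + 2 l^{2}$)
$- 15 O{\left(-3 \right)} - 127 = - 15 \left(-5 + 2 \left(-3\right)^{2}\right) - 127 = - 15 \left(-5 + 2 \cdot 9\right) - 127 = - 15 \left(-5 + 18\right) - 127 = \left(-15\right) 13 - 127 = -195 - 127 = -322$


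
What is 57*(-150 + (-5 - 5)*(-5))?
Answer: -5700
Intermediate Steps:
57*(-150 + (-5 - 5)*(-5)) = 57*(-150 - 10*(-5)) = 57*(-150 + 50) = 57*(-100) = -5700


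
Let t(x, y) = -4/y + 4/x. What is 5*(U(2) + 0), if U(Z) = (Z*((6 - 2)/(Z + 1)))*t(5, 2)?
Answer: -16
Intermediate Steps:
U(Z) = -24*Z/(5*(1 + Z)) (U(Z) = (Z*((6 - 2)/(Z + 1)))*(-4/2 + 4/5) = (Z*(4/(1 + Z)))*(-4*1/2 + 4*(1/5)) = (4*Z/(1 + Z))*(-2 + 4/5) = (4*Z/(1 + Z))*(-6/5) = -24*Z/(5*(1 + Z)))
5*(U(2) + 0) = 5*(-24*2/(5 + 5*2) + 0) = 5*(-24*2/(5 + 10) + 0) = 5*(-24*2/15 + 0) = 5*(-24*2*1/15 + 0) = 5*(-16/5 + 0) = 5*(-16/5) = -16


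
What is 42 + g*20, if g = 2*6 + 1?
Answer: 302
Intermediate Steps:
g = 13 (g = 12 + 1 = 13)
42 + g*20 = 42 + 13*20 = 42 + 260 = 302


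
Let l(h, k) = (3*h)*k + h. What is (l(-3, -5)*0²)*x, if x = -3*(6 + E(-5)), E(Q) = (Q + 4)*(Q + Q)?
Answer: 0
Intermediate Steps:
E(Q) = 2*Q*(4 + Q) (E(Q) = (4 + Q)*(2*Q) = 2*Q*(4 + Q))
l(h, k) = h + 3*h*k (l(h, k) = 3*h*k + h = h + 3*h*k)
x = -48 (x = -3*(6 + 2*(-5)*(4 - 5)) = -3*(6 + 2*(-5)*(-1)) = -3*(6 + 10) = -3*16 = -48)
(l(-3, -5)*0²)*x = (-3*(1 + 3*(-5))*0²)*(-48) = (-3*(1 - 15)*0)*(-48) = (-3*(-14)*0)*(-48) = (42*0)*(-48) = 0*(-48) = 0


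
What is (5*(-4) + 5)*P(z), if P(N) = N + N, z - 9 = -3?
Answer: -180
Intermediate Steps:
z = 6 (z = 9 - 3 = 6)
P(N) = 2*N
(5*(-4) + 5)*P(z) = (5*(-4) + 5)*(2*6) = (-20 + 5)*12 = -15*12 = -180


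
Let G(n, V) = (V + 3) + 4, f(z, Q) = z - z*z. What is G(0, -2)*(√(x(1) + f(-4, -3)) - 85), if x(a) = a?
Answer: -425 + 5*I*√19 ≈ -425.0 + 21.794*I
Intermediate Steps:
f(z, Q) = z - z²
G(n, V) = 7 + V (G(n, V) = (3 + V) + 4 = 7 + V)
G(0, -2)*(√(x(1) + f(-4, -3)) - 85) = (7 - 2)*(√(1 - 4*(1 - 1*(-4))) - 85) = 5*(√(1 - 4*(1 + 4)) - 85) = 5*(√(1 - 4*5) - 85) = 5*(√(1 - 20) - 85) = 5*(√(-19) - 85) = 5*(I*√19 - 85) = 5*(-85 + I*√19) = -425 + 5*I*√19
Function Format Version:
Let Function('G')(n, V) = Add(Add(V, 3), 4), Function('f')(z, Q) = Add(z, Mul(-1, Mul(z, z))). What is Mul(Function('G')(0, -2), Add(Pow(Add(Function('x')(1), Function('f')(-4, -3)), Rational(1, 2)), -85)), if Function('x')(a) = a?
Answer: Add(-425, Mul(5, I, Pow(19, Rational(1, 2)))) ≈ Add(-425.00, Mul(21.794, I))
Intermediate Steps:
Function('f')(z, Q) = Add(z, Mul(-1, Pow(z, 2)))
Function('G')(n, V) = Add(7, V) (Function('G')(n, V) = Add(Add(3, V), 4) = Add(7, V))
Mul(Function('G')(0, -2), Add(Pow(Add(Function('x')(1), Function('f')(-4, -3)), Rational(1, 2)), -85)) = Mul(Add(7, -2), Add(Pow(Add(1, Mul(-4, Add(1, Mul(-1, -4)))), Rational(1, 2)), -85)) = Mul(5, Add(Pow(Add(1, Mul(-4, Add(1, 4))), Rational(1, 2)), -85)) = Mul(5, Add(Pow(Add(1, Mul(-4, 5)), Rational(1, 2)), -85)) = Mul(5, Add(Pow(Add(1, -20), Rational(1, 2)), -85)) = Mul(5, Add(Pow(-19, Rational(1, 2)), -85)) = Mul(5, Add(Mul(I, Pow(19, Rational(1, 2))), -85)) = Mul(5, Add(-85, Mul(I, Pow(19, Rational(1, 2))))) = Add(-425, Mul(5, I, Pow(19, Rational(1, 2))))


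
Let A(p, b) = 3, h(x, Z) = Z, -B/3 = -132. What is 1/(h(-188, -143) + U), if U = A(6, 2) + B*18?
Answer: 1/6988 ≈ 0.00014310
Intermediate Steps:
B = 396 (B = -3*(-132) = 396)
U = 7131 (U = 3 + 396*18 = 3 + 7128 = 7131)
1/(h(-188, -143) + U) = 1/(-143 + 7131) = 1/6988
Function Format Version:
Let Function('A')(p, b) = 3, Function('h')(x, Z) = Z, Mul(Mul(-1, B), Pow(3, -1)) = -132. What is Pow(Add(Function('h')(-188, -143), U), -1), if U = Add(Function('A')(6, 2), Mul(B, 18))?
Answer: Rational(1, 6988) ≈ 0.00014310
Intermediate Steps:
B = 396 (B = Mul(-3, -132) = 396)
U = 7131 (U = Add(3, Mul(396, 18)) = Add(3, 7128) = 7131)
Pow(Add(Function('h')(-188, -143), U), -1) = Pow(Add(-143, 7131), -1) = Pow(6988, -1) = Rational(1, 6988)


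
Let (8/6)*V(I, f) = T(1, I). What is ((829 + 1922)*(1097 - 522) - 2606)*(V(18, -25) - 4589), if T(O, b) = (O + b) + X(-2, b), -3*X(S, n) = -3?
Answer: -7223347706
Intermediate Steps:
X(S, n) = 1 (X(S, n) = -1/3*(-3) = 1)
T(O, b) = 1 + O + b (T(O, b) = (O + b) + 1 = 1 + O + b)
V(I, f) = 3/2 + 3*I/4 (V(I, f) = 3*(1 + 1 + I)/4 = 3*(2 + I)/4 = 3/2 + 3*I/4)
((829 + 1922)*(1097 - 522) - 2606)*(V(18, -25) - 4589) = ((829 + 1922)*(1097 - 522) - 2606)*((3/2 + (3/4)*18) - 4589) = (2751*575 - 2606)*((3/2 + 27/2) - 4589) = (1581825 - 2606)*(15 - 4589) = 1579219*(-4574) = -7223347706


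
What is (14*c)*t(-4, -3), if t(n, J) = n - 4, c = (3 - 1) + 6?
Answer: -896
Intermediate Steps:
c = 8 (c = 2 + 6 = 8)
t(n, J) = -4 + n
(14*c)*t(-4, -3) = (14*8)*(-4 - 4) = 112*(-8) = -896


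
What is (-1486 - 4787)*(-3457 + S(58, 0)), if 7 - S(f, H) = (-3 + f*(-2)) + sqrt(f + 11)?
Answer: 20895363 + 6273*sqrt(69) ≈ 2.0947e+7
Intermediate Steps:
S(f, H) = 10 - sqrt(11 + f) + 2*f (S(f, H) = 7 - ((-3 + f*(-2)) + sqrt(f + 11)) = 7 - ((-3 - 2*f) + sqrt(11 + f)) = 7 - (-3 + sqrt(11 + f) - 2*f) = 7 + (3 - sqrt(11 + f) + 2*f) = 10 - sqrt(11 + f) + 2*f)
(-1486 - 4787)*(-3457 + S(58, 0)) = (-1486 - 4787)*(-3457 + (10 - sqrt(11 + 58) + 2*58)) = -6273*(-3457 + (10 - sqrt(69) + 116)) = -6273*(-3457 + (126 - sqrt(69))) = -6273*(-3331 - sqrt(69)) = 20895363 + 6273*sqrt(69)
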